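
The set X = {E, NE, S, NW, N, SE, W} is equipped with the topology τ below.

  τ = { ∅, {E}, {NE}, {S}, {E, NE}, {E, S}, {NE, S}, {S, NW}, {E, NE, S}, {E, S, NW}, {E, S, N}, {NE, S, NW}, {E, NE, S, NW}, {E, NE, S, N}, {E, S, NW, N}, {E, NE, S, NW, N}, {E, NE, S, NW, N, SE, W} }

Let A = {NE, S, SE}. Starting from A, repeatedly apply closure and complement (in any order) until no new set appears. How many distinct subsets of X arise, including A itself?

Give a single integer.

8

cl via duality: int({E, NW, N, W}) = {E}, so X∖{E} = {NE, S, NW, N, SE, W}
Write k for closure, c for complement:
  1. A     = {NE, S, SE}
  2. kA    = {NE, S, NW, N, SE, W}
  3. cA    = {E, NW, N, W}
  4. ckA   = {E}
  5. kcA   = {E, NW, N, SE, W}
  6. kckA  = {E, N, SE, W}
  7. ckcA  = {NE, S}
  8. ckckA = {NE, S, NW}
applying k or c yields no new set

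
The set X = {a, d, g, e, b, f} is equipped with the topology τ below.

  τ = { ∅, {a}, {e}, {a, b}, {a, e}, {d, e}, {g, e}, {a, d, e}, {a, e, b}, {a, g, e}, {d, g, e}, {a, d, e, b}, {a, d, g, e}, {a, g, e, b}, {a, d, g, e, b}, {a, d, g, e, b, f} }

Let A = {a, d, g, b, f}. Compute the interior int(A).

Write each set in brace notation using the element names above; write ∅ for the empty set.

interior: largest open inside A is {a, b} (from ∅, {a}, {a, b})

{a, b}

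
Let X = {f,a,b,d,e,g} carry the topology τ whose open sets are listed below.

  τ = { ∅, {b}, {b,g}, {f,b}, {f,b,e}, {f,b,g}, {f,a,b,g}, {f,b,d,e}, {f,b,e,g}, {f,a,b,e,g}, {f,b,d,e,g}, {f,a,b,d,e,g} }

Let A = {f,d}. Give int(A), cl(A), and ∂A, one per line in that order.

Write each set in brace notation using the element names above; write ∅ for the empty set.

int(A) = ∅
cl(A)  = {f,a,d,e}
∂A     = {f,a,d,e}

open subsets of A: ∅; so int(A) = ∅
closure: X∖int(X∖A) = X∖{b,g} = {f,a,d,e}
∂A = {f,a,d,e} minus ∅ = {f,a,d,e}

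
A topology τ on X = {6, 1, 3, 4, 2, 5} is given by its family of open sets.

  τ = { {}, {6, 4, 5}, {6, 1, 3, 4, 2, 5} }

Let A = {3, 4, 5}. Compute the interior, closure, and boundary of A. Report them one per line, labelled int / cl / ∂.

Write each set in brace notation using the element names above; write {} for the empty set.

opens ⊆ A: {}; union → int = {}
complement {6, 1, 2}; its interior {}; cl(A) = X∖{} = {6, 1, 3, 4, 2, 5}
boundary = {6, 1, 3, 4, 2, 5} ∖ {} = {6, 1, 3, 4, 2, 5}

int(A) = {}
cl(A)  = {6, 1, 3, 4, 2, 5}
∂A     = {6, 1, 3, 4, 2, 5}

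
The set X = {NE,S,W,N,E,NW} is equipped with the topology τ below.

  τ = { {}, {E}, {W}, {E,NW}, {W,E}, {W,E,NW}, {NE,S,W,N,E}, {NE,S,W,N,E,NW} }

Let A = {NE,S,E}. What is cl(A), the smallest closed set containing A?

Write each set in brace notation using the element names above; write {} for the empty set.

{NE,S,N,E,NW}

X∖A={W,N,NW}, int(X∖A)={W}, hence cl(A)={NE,S,N,E,NW}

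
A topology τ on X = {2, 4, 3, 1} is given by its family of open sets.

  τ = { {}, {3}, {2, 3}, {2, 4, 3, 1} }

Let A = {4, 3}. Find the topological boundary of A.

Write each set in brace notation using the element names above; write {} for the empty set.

{2, 4, 1}

open subsets of A: {}, {3}; so int(A) = {3}
closure: X∖int(X∖A) = X∖{} = {2, 4, 3, 1}
∂A = {2, 4, 3, 1} minus {3} = {2, 4, 1}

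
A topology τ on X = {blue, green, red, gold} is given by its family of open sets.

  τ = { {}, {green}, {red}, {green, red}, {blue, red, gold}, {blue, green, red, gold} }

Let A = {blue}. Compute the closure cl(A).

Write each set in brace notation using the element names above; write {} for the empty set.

X∖A={green, red, gold}, int(X∖A)={green, red}, hence cl(A)={blue, gold}

{blue, gold}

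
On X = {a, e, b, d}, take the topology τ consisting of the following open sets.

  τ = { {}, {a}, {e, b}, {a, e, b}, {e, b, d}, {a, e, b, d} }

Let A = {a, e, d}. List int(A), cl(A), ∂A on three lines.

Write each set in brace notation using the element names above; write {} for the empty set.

int(A) = {a}
cl(A)  = {a, e, b, d}
∂A     = {e, b, d}

opens ⊆ A: {}, {a}; union → int = {a}
complement {b}; its interior {}; cl(A) = X∖{} = {a, e, b, d}
boundary = {a, e, b, d} ∖ {a} = {e, b, d}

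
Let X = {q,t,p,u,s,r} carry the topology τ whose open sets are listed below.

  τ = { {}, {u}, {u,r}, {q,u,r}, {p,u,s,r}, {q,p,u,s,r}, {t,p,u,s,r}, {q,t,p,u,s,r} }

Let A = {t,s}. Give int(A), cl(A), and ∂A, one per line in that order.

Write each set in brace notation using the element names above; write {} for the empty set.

open subsets of A: {}; so int(A) = {}
closure: X∖int(X∖A) = X∖{q,u,r} = {t,p,s}
∂A = {t,p,s} minus {} = {t,p,s}

int(A) = {}
cl(A)  = {t,p,s}
∂A     = {t,p,s}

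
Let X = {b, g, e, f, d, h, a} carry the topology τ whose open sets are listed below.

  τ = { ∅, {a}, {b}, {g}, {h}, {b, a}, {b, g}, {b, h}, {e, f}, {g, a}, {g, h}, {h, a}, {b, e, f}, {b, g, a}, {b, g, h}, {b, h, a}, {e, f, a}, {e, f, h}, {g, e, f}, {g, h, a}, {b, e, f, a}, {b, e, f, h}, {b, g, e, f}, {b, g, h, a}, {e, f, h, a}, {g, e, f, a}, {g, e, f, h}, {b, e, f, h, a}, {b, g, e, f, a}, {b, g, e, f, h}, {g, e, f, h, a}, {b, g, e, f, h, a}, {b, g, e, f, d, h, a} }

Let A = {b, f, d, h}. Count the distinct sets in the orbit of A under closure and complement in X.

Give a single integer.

X∖A={g, e, a}, int(X∖A)={g, a}, hence cl(A)={b, e, f, d, h}
Orbit (k=closure, c=complement):
  1. A     = {b, f, d, h}
  2. kA    = {b, e, f, d, h}
  3. cA    = {g, e, a}
  4. ckA   = {g, a}
  5. kcA   = {g, e, f, d, a}
  6. kckA  = {g, d, a}
  7. ckcA  = {b, h}
  8. ckckA = {b, e, f, h}
  9. kckcA = {b, d, h}
  10. ckckcA = {g, e, f, a}
(closed under both — stop)

10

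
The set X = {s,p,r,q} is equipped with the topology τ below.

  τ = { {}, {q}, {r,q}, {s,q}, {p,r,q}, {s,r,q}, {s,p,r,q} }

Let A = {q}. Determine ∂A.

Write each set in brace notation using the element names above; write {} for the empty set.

{s,p,r}

opens ⊆ A: {}, {q}; union → int = {q}
complement {s,p,r}; its interior {}; cl(A) = X∖{} = {s,p,r,q}
boundary = {s,p,r,q} ∖ {q} = {s,p,r}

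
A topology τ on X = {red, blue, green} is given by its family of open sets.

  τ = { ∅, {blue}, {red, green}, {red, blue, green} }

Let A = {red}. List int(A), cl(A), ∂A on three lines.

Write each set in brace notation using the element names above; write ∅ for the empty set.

int(A) = ∅
cl(A)  = {red, green}
∂A     = {red, green}

interior: largest open inside A is ∅ (from ∅)
cl via duality: int({blue, green}) = {blue}, so X∖{blue} = {red, green}
cl∖int = {red, green}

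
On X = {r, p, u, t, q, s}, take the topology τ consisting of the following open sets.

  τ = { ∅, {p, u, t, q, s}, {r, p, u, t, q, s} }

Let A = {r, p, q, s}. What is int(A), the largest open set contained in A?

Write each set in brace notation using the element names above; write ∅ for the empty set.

∅

open subsets of A: ∅; so int(A) = ∅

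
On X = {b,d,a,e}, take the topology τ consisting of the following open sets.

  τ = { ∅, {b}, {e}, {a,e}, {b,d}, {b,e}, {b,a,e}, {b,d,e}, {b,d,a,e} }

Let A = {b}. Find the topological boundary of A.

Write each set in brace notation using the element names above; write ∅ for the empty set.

U open, U⊆A: ∅, {b}. int(A) = ⋃ = {b}
X∖A={d,a,e}, int(X∖A)={a,e}, hence cl(A)={b,d}
∂A: remove int from cl → {d}

{d}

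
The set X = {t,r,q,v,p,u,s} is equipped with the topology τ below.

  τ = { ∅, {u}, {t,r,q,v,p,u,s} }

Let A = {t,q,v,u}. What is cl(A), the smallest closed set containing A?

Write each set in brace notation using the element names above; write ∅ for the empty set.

{t,r,q,v,p,u,s}

closure: X∖int(X∖A) = X∖∅ = {t,r,q,v,p,u,s}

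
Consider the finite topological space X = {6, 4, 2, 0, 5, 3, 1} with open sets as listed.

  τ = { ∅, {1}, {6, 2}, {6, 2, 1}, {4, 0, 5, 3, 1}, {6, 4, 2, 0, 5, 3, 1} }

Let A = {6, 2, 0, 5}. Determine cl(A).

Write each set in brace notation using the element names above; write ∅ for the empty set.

X∖A={4, 3, 1}, int(X∖A)={1}, hence cl(A)={6, 4, 2, 0, 5, 3}

{6, 4, 2, 0, 5, 3}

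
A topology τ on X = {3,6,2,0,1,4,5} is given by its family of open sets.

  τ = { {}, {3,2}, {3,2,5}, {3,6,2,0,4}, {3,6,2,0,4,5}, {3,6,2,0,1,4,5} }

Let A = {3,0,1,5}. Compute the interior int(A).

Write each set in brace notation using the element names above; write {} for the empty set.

{}

open subsets of A: {}; so int(A) = {}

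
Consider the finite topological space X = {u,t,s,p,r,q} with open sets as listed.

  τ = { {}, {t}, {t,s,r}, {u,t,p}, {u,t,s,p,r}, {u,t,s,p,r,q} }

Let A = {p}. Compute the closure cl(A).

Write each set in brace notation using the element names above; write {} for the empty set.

complement {u,t,s,r,q}; its interior {t,s,r}; cl(A) = X∖{t,s,r} = {u,p,q}

{u,p,q}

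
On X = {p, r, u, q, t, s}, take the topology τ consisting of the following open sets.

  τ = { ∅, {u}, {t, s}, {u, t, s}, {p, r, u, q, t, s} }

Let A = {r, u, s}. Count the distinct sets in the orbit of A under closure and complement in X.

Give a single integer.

8

complement {p, q, t}; its interior ∅; cl(A) = X∖∅ = {p, r, u, q, t, s}
With k = closure, c = complement:
  1. A     = {r, u, s}
  2. kA    = {p, r, u, q, t, s}
  3. cA    = {p, q, t}
  4. ckA   = ∅
  5. kcA   = {p, r, q, t, s}
  6. ckcA  = {u}
  7. kckcA = {p, r, u, q}
  8. ckckcA = {t, s}
k, c of each give nothing new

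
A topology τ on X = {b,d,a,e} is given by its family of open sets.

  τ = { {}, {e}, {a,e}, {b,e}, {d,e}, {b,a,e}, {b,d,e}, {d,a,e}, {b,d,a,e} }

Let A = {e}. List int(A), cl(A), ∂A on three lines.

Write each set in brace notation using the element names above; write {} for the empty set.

int(A) = {e}
cl(A)  = {b,d,a,e}
∂A     = {b,d,a}

open subsets of A: {}, {e}; so int(A) = {e}
closure: X∖int(X∖A) = X∖{} = {b,d,a,e}
∂A = {b,d,a,e} minus {e} = {b,d,a}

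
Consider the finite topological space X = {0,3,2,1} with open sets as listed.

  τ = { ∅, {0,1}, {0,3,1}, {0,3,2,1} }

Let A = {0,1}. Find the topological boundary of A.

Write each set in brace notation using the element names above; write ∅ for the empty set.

{3,2}

U open, U⊆A: ∅, {0,1}. int(A) = ⋃ = {0,1}
X∖A={3,2}, int(X∖A)=∅, hence cl(A)={0,3,2,1}
∂A: remove int from cl → {3,2}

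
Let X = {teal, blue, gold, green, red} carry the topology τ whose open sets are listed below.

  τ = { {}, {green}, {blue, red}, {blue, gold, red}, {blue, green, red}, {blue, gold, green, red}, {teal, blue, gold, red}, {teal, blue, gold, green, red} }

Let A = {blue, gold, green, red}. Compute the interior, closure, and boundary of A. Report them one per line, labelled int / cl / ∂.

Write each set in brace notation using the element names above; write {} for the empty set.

open subsets of A: {}, {green}, {blue, red}, {blue, gold, red}, {blue, green, red}, {blue, gold, green, red}; so int(A) = {blue, gold, green, red}
closure: X∖int(X∖A) = X∖{} = {teal, blue, gold, green, red}
∂A = {teal, blue, gold, green, red} minus {blue, gold, green, red} = {teal}

int(A) = {blue, gold, green, red}
cl(A)  = {teal, blue, gold, green, red}
∂A     = {teal}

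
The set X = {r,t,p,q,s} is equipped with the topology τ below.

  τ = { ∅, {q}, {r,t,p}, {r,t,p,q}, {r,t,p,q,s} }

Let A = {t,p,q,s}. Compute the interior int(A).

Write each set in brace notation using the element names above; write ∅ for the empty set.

interior: largest open inside A is {q} (from ∅, {q})

{q}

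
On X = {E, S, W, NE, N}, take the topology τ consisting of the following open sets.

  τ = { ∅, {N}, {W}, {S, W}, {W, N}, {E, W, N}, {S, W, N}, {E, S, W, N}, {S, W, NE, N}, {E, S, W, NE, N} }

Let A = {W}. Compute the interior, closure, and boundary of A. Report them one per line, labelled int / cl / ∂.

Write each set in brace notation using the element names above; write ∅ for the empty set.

int(A) = {W}
cl(A)  = {E, S, W, NE}
∂A     = {E, S, NE}

open subsets of A: ∅, {W}; so int(A) = {W}
closure: X∖int(X∖A) = X∖{N} = {E, S, W, NE}
∂A = {E, S, W, NE} minus {W} = {E, S, NE}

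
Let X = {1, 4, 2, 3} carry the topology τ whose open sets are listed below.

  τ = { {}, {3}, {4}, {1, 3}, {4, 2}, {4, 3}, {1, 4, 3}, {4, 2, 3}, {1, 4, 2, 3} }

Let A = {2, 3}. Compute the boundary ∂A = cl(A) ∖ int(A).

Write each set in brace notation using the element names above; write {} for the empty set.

{1, 2}

opens ⊆ A: {}, {3}; union → int = {3}
complement {1, 4}; its interior {4}; cl(A) = X∖{4} = {1, 2, 3}
boundary = {1, 2, 3} ∖ {3} = {1, 2}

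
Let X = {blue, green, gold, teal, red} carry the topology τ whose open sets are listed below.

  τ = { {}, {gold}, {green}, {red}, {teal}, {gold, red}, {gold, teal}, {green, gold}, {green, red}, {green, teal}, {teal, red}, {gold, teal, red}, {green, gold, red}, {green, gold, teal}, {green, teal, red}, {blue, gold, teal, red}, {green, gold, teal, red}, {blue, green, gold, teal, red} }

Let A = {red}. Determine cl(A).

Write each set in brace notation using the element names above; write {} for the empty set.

cl via duality: int({blue, green, gold, teal}) = {green, gold, teal}, so X∖{green, gold, teal} = {blue, red}

{blue, red}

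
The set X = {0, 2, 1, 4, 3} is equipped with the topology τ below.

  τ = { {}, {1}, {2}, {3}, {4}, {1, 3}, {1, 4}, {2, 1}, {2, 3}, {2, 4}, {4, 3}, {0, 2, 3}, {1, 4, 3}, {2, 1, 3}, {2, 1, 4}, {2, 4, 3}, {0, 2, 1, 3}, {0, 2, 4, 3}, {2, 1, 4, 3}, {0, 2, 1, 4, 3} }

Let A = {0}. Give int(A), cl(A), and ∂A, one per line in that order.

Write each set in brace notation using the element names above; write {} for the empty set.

int(A) = {}
cl(A)  = {0}
∂A     = {0}

U open, U⊆A: {}. int(A) = ⋃ = {}
X∖A={2, 1, 4, 3}, int(X∖A)={2, 1, 4, 3}, hence cl(A)={0}
∂A: remove int from cl → {0}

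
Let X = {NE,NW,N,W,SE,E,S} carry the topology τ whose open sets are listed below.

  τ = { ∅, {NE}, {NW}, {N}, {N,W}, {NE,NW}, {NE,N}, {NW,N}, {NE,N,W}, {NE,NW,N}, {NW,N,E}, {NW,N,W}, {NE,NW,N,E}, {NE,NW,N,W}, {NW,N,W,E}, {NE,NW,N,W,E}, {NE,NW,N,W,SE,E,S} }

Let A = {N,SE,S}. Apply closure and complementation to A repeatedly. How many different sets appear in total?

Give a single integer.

cl via duality: int({NE,NW,W,E}) = {NE,NW}, so X∖{NE,NW} = {N,W,SE,E,S}
Write k for closure, c for complement:
  1. A     = {N,SE,S}
  2. kA    = {N,W,SE,E,S}
  3. cA    = {NE,NW,W,E}
  4. ckA   = {NE,NW}
  5. kcA   = {NE,NW,W,SE,E,S}
  6. kckA  = {NE,NW,SE,E,S}
  7. ckcA  = {N}
  8. ckckA = {N,W}
applying k or c yields no new set

8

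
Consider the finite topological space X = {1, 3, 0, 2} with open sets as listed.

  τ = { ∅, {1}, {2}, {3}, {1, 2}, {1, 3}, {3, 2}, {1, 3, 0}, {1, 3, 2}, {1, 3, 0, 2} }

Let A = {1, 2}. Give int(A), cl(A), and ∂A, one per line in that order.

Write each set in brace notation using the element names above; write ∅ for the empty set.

open subsets of A: ∅, {2}, {1}, {1, 2}; so int(A) = {1, 2}
closure: X∖int(X∖A) = X∖{3} = {1, 0, 2}
∂A = {1, 0, 2} minus {1, 2} = {0}

int(A) = {1, 2}
cl(A)  = {1, 0, 2}
∂A     = {0}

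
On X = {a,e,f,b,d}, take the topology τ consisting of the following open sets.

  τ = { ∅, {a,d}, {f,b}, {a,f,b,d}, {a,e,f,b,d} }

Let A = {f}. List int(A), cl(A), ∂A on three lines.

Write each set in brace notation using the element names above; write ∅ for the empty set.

int(A) = ∅
cl(A)  = {e,f,b}
∂A     = {e,f,b}

opens ⊆ A: ∅; union → int = ∅
complement {a,e,b,d}; its interior {a,d}; cl(A) = X∖{a,d} = {e,f,b}
boundary = {e,f,b} ∖ ∅ = {e,f,b}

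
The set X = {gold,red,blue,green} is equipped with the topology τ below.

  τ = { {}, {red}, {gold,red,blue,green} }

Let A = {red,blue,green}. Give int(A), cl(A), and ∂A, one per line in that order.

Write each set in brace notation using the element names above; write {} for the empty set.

interior: largest open inside A is {red} (from {}, {red})
cl via duality: int({gold}) = {}, so X∖{} = {gold,red,blue,green}
cl∖int = {gold,blue,green}

int(A) = {red}
cl(A)  = {gold,red,blue,green}
∂A     = {gold,blue,green}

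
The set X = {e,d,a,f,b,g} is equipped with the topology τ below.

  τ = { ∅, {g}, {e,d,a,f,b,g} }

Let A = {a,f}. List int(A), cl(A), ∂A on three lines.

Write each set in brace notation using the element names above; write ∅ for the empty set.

interior: largest open inside A is ∅ (from ∅)
cl via duality: int({e,d,b,g}) = {g}, so X∖{g} = {e,d,a,f,b}
cl∖int = {e,d,a,f,b}

int(A) = ∅
cl(A)  = {e,d,a,f,b}
∂A     = {e,d,a,f,b}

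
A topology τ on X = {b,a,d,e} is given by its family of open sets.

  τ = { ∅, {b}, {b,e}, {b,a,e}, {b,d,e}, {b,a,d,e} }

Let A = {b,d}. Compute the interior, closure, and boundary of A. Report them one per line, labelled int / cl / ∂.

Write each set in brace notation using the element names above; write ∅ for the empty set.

opens ⊆ A: ∅, {b}; union → int = {b}
complement {a,e}; its interior ∅; cl(A) = X∖∅ = {b,a,d,e}
boundary = {b,a,d,e} ∖ {b} = {a,d,e}

int(A) = {b}
cl(A)  = {b,a,d,e}
∂A     = {a,d,e}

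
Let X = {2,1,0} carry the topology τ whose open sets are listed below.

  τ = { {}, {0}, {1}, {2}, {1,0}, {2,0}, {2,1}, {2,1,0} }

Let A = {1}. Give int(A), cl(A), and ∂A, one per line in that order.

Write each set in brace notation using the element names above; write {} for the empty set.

int(A) = {1}
cl(A)  = {1}
∂A     = {}

opens ⊆ A: {}, {1}; union → int = {1}
complement {2,0}; its interior {2,0}; cl(A) = X∖{2,0} = {1}
boundary = {1} ∖ {1} = {}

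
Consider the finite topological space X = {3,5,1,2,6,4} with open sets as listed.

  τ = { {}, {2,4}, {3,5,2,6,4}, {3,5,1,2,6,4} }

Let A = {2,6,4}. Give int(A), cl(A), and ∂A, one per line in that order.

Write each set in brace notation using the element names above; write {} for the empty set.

interior: largest open inside A is {2,4} (from {}, {2,4})
cl via duality: int({3,5,1}) = {}, so X∖{} = {3,5,1,2,6,4}
cl∖int = {3,5,1,6}

int(A) = {2,4}
cl(A)  = {3,5,1,2,6,4}
∂A     = {3,5,1,6}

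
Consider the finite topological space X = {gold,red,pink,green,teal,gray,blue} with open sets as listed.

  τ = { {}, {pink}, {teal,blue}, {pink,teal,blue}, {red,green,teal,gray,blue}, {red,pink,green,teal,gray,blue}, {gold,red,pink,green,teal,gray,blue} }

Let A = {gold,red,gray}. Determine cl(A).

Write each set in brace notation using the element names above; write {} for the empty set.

{gold,red,green,gray}

X∖A={pink,green,teal,blue}, int(X∖A)={pink,teal,blue}, hence cl(A)={gold,red,green,gray}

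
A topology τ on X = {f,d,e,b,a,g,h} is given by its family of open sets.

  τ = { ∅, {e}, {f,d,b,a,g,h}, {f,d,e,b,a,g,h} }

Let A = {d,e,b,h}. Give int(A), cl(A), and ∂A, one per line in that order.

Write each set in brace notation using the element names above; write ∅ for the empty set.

int(A) = {e}
cl(A)  = {f,d,e,b,a,g,h}
∂A     = {f,d,b,a,g,h}

opens ⊆ A: ∅, {e}; union → int = {e}
complement {f,a,g}; its interior ∅; cl(A) = X∖∅ = {f,d,e,b,a,g,h}
boundary = {f,d,e,b,a,g,h} ∖ {e} = {f,d,b,a,g,h}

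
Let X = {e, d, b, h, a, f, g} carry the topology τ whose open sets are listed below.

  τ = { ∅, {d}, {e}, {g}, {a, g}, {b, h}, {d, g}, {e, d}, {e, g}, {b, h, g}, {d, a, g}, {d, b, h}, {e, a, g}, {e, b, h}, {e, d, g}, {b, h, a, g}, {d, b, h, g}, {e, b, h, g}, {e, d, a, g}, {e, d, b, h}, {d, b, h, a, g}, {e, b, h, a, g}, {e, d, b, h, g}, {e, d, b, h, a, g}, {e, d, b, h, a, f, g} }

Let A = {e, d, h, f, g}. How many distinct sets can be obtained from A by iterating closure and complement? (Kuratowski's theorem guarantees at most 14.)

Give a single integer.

complement {b, a}; its interior ∅; cl(A) = X∖∅ = {e, d, b, h, a, f, g}
With k = closure, c = complement:
  1. A     = {e, d, h, f, g}
  2. kA    = {e, d, b, h, a, f, g}
  3. cA    = {b, a}
  4. ckA   = ∅
  5. kcA   = {b, h, a, f}
  6. ckcA  = {e, d, g}
  7. kckcA = {e, d, a, f, g}
  8. ckckcA = {b, h}
  9. kckckcA = {b, h, f}
  10. ckckckcA = {e, d, a, g}
k, c of each give nothing new

10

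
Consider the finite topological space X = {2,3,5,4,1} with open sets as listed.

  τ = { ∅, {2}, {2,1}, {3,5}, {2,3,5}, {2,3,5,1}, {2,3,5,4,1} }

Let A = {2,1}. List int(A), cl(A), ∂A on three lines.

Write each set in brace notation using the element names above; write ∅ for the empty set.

int(A) = {2,1}
cl(A)  = {2,4,1}
∂A     = {4}

opens ⊆ A: ∅, {2}, {2,1}; union → int = {2,1}
complement {3,5,4}; its interior {3,5}; cl(A) = X∖{3,5} = {2,4,1}
boundary = {2,4,1} ∖ {2,1} = {4}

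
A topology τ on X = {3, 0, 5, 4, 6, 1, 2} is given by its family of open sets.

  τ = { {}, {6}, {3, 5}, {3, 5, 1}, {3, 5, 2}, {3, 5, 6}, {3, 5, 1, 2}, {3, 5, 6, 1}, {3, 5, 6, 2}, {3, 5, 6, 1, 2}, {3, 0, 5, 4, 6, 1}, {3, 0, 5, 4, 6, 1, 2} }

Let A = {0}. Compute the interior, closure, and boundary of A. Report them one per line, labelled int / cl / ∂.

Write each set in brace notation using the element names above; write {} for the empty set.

int(A) = {}
cl(A)  = {0, 4}
∂A     = {0, 4}

open subsets of A: {}; so int(A) = {}
closure: X∖int(X∖A) = X∖{3, 5, 6, 1, 2} = {0, 4}
∂A = {0, 4} minus {} = {0, 4}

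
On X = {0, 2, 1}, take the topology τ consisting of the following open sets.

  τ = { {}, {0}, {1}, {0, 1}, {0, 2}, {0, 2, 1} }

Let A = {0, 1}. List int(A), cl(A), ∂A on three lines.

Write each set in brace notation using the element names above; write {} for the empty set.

open subsets of A: {}, {0}, {1}, {0, 1}; so int(A) = {0, 1}
closure: X∖int(X∖A) = X∖{} = {0, 2, 1}
∂A = {0, 2, 1} minus {0, 1} = {2}

int(A) = {0, 1}
cl(A)  = {0, 2, 1}
∂A     = {2}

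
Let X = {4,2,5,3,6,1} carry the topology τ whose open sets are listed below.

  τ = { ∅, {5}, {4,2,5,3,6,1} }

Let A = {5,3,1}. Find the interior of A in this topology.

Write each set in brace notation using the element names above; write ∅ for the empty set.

{5}

interior: largest open inside A is {5} (from ∅, {5})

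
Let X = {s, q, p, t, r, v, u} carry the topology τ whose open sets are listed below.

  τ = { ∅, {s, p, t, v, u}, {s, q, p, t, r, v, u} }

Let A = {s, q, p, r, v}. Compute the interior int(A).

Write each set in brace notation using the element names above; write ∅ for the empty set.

open subsets of A: ∅; so int(A) = ∅

∅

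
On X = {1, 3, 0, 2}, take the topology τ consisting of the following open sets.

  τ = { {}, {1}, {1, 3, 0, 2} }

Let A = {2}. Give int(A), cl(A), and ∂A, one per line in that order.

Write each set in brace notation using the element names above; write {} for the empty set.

int(A) = {}
cl(A)  = {3, 0, 2}
∂A     = {3, 0, 2}

interior: largest open inside A is {} (from {})
cl via duality: int({1, 3, 0}) = {1}, so X∖{1} = {3, 0, 2}
cl∖int = {3, 0, 2}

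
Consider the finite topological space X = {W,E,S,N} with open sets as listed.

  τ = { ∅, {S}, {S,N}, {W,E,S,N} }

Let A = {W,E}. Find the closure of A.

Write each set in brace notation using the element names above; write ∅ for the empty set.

cl via duality: int({S,N}) = {S,N}, so X∖{S,N} = {W,E}

{W,E}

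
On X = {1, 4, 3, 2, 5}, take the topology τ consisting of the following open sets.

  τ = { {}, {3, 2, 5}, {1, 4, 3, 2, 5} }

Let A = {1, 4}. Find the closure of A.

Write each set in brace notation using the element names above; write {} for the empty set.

{1, 4}

complement {3, 2, 5}; its interior {3, 2, 5}; cl(A) = X∖{3, 2, 5} = {1, 4}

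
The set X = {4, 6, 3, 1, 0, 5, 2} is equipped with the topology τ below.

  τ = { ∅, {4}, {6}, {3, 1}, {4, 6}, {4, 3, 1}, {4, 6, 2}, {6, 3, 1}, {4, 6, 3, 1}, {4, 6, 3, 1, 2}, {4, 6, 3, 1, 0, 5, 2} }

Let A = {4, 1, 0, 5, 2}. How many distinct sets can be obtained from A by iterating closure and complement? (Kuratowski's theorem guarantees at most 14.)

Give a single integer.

10

X∖A={6, 3}, int(X∖A)={6}, hence cl(A)={4, 3, 1, 0, 5, 2}
Orbit (k=closure, c=complement):
  1. A     = {4, 1, 0, 5, 2}
  2. kA    = {4, 3, 1, 0, 5, 2}
  3. cA    = {6, 3}
  4. ckA   = {6}
  5. kcA   = {6, 3, 1, 0, 5, 2}
  6. kckA  = {6, 0, 5, 2}
  7. ckcA  = {4}
  8. ckckA = {4, 3, 1}
  9. kckcA = {4, 0, 5, 2}
  10. ckckcA = {6, 3, 1}
(closed under both — stop)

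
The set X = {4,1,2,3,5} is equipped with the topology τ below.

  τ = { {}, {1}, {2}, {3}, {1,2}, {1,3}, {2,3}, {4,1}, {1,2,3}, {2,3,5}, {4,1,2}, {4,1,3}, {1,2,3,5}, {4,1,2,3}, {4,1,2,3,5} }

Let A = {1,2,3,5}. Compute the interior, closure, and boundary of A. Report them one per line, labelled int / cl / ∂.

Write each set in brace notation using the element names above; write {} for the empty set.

opens ⊆ A: {}, {2}, {3}, {1}, {1,2}, {1,3}, {2,3}, {2,3,5}, {1,2,3}, {1,2,3,5}; union → int = {1,2,3,5}
complement {4}; its interior {}; cl(A) = X∖{} = {4,1,2,3,5}
boundary = {4,1,2,3,5} ∖ {1,2,3,5} = {4}

int(A) = {1,2,3,5}
cl(A)  = {4,1,2,3,5}
∂A     = {4}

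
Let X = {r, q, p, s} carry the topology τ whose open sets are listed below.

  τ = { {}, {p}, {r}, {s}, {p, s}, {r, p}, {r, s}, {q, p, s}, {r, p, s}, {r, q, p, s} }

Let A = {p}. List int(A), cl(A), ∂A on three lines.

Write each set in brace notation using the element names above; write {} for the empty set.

int(A) = {p}
cl(A)  = {q, p}
∂A     = {q}

interior: largest open inside A is {p} (from {}, {p})
cl via duality: int({r, q, s}) = {r, s}, so X∖{r, s} = {q, p}
cl∖int = {q}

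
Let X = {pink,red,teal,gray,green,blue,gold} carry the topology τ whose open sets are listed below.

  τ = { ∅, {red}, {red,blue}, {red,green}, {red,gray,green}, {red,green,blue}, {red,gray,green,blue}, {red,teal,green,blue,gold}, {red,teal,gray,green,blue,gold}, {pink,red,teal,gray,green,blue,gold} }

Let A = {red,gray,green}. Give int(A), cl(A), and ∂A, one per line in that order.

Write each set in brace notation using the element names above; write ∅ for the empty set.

int(A) = {red,gray,green}
cl(A)  = {pink,red,teal,gray,green,blue,gold}
∂A     = {pink,teal,blue,gold}

open subsets of A: ∅, {red}, {red,green}, {red,gray,green}; so int(A) = {red,gray,green}
closure: X∖int(X∖A) = X∖∅ = {pink,red,teal,gray,green,blue,gold}
∂A = {pink,red,teal,gray,green,blue,gold} minus {red,gray,green} = {pink,teal,blue,gold}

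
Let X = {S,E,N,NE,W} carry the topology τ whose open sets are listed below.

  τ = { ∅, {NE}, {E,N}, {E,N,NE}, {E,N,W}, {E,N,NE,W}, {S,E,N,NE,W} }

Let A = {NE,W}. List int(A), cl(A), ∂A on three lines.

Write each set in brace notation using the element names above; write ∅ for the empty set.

interior: largest open inside A is {NE} (from ∅, {NE})
cl via duality: int({S,E,N}) = {E,N}, so X∖{E,N} = {S,NE,W}
cl∖int = {S,W}

int(A) = {NE}
cl(A)  = {S,NE,W}
∂A     = {S,W}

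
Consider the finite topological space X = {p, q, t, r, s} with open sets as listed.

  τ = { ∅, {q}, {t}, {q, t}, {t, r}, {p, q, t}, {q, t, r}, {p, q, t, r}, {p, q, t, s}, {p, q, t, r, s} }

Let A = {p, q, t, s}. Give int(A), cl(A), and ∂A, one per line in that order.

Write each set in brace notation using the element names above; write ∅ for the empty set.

int(A) = {p, q, t, s}
cl(A)  = {p, q, t, r, s}
∂A     = {r}

interior: largest open inside A is {p, q, t, s} (from ∅, {t}, {q}, {q, t}, {p, q, t}, {p, q, t, s})
cl via duality: int({r}) = ∅, so X∖∅ = {p, q, t, r, s}
cl∖int = {r}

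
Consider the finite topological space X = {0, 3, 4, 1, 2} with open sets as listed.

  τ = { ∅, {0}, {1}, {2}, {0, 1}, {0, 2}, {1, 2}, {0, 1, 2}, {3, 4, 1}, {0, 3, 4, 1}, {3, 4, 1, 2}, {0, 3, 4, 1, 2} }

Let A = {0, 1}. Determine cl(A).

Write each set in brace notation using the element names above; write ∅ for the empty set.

{0, 3, 4, 1}

complement {3, 4, 2}; its interior {2}; cl(A) = X∖{2} = {0, 3, 4, 1}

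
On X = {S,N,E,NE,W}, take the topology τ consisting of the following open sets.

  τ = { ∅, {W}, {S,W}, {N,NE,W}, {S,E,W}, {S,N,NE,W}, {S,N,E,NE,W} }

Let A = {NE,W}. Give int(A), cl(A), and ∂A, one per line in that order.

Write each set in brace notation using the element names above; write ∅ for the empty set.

int(A) = {W}
cl(A)  = {S,N,E,NE,W}
∂A     = {S,N,E,NE}

interior: largest open inside A is {W} (from ∅, {W})
cl via duality: int({S,N,E}) = ∅, so X∖∅ = {S,N,E,NE,W}
cl∖int = {S,N,E,NE}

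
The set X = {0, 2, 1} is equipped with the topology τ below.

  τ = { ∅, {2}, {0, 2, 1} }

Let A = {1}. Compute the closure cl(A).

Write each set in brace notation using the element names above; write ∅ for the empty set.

closure: X∖int(X∖A) = X∖{2} = {0, 1}

{0, 1}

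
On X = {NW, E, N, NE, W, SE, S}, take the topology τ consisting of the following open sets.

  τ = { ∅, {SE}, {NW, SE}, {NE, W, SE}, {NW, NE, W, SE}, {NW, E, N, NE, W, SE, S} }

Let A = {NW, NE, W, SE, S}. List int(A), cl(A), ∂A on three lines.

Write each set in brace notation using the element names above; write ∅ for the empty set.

int(A) = {NW, NE, W, SE}
cl(A)  = {NW, E, N, NE, W, SE, S}
∂A     = {E, N, S}

open subsets of A: ∅, {SE}, {NW, SE}, {NE, W, SE}, {NW, NE, W, SE}; so int(A) = {NW, NE, W, SE}
closure: X∖int(X∖A) = X∖∅ = {NW, E, N, NE, W, SE, S}
∂A = {NW, E, N, NE, W, SE, S} minus {NW, NE, W, SE} = {E, N, S}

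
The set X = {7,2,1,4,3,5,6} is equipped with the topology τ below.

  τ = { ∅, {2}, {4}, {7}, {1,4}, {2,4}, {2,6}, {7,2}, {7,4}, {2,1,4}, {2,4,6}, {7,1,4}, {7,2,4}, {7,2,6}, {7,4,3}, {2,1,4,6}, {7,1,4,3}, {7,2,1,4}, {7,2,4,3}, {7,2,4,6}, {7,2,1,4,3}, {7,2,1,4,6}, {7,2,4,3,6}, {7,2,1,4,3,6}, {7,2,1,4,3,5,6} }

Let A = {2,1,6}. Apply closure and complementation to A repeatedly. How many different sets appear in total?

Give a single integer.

8

X∖A={7,4,3,5}, int(X∖A)={7,4,3}, hence cl(A)={2,1,5,6}
Orbit (k=closure, c=complement):
  1. A     = {2,1,6}
  2. kA    = {2,1,5,6}
  3. cA    = {7,4,3,5}
  4. ckA   = {7,4,3}
  5. kcA   = {7,1,4,3,5}
  6. ckcA  = {2,6}
  7. kckcA = {2,5,6}
  8. ckckcA = {7,1,4,3}
(closed under both — stop)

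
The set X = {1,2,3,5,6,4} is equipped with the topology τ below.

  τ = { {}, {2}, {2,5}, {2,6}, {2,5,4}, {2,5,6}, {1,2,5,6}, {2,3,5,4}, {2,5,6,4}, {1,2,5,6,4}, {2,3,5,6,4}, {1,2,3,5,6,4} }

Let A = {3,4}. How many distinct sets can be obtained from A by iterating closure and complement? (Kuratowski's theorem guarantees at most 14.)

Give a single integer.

closure: X∖int(X∖A) = X∖{1,2,5,6} = {3,4}
Let k=closure and c=complement:
  1. A     = {3,4}
  2. cA    = {1,2,5,6}
  3. kcA   = {1,2,3,5,6,4}
  4. ckcA  = {}
— saturated at 4

4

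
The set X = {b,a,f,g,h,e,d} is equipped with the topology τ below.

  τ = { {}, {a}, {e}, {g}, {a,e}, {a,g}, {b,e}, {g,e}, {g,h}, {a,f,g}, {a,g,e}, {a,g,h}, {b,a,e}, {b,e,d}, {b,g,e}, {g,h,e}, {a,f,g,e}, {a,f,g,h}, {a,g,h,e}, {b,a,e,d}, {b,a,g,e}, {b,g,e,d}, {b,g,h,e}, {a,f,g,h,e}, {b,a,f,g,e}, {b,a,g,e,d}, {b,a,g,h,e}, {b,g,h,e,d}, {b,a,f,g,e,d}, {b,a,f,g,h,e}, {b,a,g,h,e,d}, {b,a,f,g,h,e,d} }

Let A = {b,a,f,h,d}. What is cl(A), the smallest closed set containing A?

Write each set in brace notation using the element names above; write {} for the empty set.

{b,a,f,h,d}

complement {g,e}; its interior {g,e}; cl(A) = X∖{g,e} = {b,a,f,h,d}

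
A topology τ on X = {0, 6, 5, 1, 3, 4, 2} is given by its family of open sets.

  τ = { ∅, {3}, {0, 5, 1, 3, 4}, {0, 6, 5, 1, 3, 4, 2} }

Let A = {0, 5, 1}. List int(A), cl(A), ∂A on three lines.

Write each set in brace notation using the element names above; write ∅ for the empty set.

int(A) = ∅
cl(A)  = {0, 6, 5, 1, 4, 2}
∂A     = {0, 6, 5, 1, 4, 2}

U open, U⊆A: ∅. int(A) = ⋃ = ∅
X∖A={6, 3, 4, 2}, int(X∖A)={3}, hence cl(A)={0, 6, 5, 1, 4, 2}
∂A: remove int from cl → {0, 6, 5, 1, 4, 2}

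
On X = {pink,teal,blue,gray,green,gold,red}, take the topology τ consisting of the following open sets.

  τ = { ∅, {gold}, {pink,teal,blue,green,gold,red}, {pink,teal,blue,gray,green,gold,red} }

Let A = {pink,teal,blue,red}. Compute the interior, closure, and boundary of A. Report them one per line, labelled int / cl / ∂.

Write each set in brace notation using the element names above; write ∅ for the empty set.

interior: largest open inside A is ∅ (from ∅)
cl via duality: int({gray,green,gold}) = {gold}, so X∖{gold} = {pink,teal,blue,gray,green,red}
cl∖int = {pink,teal,blue,gray,green,red}

int(A) = ∅
cl(A)  = {pink,teal,blue,gray,green,red}
∂A     = {pink,teal,blue,gray,green,red}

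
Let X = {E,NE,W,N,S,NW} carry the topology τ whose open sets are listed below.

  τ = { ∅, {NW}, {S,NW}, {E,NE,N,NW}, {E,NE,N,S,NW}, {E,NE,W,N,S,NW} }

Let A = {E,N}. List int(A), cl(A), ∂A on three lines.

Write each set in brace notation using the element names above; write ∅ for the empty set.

opens ⊆ A: ∅; union → int = ∅
complement {NE,W,S,NW}; its interior {S,NW}; cl(A) = X∖{S,NW} = {E,NE,W,N}
boundary = {E,NE,W,N} ∖ ∅ = {E,NE,W,N}

int(A) = ∅
cl(A)  = {E,NE,W,N}
∂A     = {E,NE,W,N}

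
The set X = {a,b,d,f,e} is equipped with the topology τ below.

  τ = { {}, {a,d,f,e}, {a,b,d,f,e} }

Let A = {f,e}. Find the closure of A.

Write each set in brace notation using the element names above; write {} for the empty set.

X∖A={a,b,d}, int(X∖A)={}, hence cl(A)={a,b,d,f,e}

{a,b,d,f,e}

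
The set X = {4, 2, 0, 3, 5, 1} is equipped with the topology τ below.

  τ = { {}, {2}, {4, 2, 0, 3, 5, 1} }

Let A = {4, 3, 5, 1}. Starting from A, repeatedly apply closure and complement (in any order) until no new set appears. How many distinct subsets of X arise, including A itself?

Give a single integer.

cl via duality: int({2, 0}) = {2}, so X∖{2} = {4, 0, 3, 5, 1}
Write k for closure, c for complement:
  1. A     = {4, 3, 5, 1}
  2. kA    = {4, 0, 3, 5, 1}
  3. cA    = {2, 0}
  4. ckA   = {2}
  5. kcA   = {4, 2, 0, 3, 5, 1}
  6. ckcA  = {}
applying k or c yields no new set

6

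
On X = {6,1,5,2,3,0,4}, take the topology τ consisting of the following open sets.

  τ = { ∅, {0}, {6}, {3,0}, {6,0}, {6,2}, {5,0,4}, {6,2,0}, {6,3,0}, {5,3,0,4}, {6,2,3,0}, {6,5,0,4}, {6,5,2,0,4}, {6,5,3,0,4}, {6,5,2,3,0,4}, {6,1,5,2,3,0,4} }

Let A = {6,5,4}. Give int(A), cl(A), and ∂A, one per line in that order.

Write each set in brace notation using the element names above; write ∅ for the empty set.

int(A) = {6}
cl(A)  = {6,1,5,2,4}
∂A     = {1,5,2,4}

open subsets of A: ∅, {6}; so int(A) = {6}
closure: X∖int(X∖A) = X∖{3,0} = {6,1,5,2,4}
∂A = {6,1,5,2,4} minus {6} = {1,5,2,4}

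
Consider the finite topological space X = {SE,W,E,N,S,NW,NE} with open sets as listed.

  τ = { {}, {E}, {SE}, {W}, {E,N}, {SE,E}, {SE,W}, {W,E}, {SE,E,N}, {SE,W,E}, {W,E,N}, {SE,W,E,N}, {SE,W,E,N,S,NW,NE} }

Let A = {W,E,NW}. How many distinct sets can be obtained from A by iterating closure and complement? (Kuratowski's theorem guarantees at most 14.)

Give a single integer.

cl via duality: int({SE,N,S,NE}) = {SE}, so X∖{SE} = {W,E,N,S,NW,NE}
Write k for closure, c for complement:
  1. A     = {W,E,NW}
  2. kA    = {W,E,N,S,NW,NE}
  3. cA    = {SE,N,S,NE}
  4. ckA   = {SE}
  5. kcA   = {SE,N,S,NW,NE}
  6. kckA  = {SE,S,NW,NE}
  7. ckcA  = {W,E}
  8. ckckA = {W,E,N}
applying k or c yields no new set

8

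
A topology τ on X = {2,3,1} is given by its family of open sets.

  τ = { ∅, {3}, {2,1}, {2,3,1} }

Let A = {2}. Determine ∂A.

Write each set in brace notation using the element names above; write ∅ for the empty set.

{2,1}

open subsets of A: ∅; so int(A) = ∅
closure: X∖int(X∖A) = X∖{3} = {2,1}
∂A = {2,1} minus ∅ = {2,1}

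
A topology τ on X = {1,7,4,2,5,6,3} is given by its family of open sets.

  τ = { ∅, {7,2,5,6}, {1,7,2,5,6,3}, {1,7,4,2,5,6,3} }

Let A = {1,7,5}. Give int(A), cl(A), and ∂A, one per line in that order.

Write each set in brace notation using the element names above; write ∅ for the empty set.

int(A) = ∅
cl(A)  = {1,7,4,2,5,6,3}
∂A     = {1,7,4,2,5,6,3}

opens ⊆ A: ∅; union → int = ∅
complement {4,2,6,3}; its interior ∅; cl(A) = X∖∅ = {1,7,4,2,5,6,3}
boundary = {1,7,4,2,5,6,3} ∖ ∅ = {1,7,4,2,5,6,3}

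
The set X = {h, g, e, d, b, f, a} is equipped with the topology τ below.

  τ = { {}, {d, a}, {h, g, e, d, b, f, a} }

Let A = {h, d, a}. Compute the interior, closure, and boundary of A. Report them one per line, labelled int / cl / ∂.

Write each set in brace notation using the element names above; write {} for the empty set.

int(A) = {d, a}
cl(A)  = {h, g, e, d, b, f, a}
∂A     = {h, g, e, b, f}

opens ⊆ A: {}, {d, a}; union → int = {d, a}
complement {g, e, b, f}; its interior {}; cl(A) = X∖{} = {h, g, e, d, b, f, a}
boundary = {h, g, e, d, b, f, a} ∖ {d, a} = {h, g, e, b, f}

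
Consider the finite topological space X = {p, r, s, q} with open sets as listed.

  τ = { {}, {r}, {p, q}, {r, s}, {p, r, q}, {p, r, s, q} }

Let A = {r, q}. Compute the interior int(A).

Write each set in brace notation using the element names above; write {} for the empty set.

interior: largest open inside A is {r} (from {}, {r})

{r}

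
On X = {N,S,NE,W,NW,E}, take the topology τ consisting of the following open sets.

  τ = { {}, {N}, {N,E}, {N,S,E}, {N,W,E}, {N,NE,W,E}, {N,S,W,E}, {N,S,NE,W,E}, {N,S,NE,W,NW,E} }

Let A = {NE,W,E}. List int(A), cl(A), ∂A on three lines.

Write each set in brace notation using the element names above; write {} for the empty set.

interior: largest open inside A is {} (from {})
cl via duality: int({N,S,NW}) = {N}, so X∖{N} = {S,NE,W,NW,E}
cl∖int = {S,NE,W,NW,E}

int(A) = {}
cl(A)  = {S,NE,W,NW,E}
∂A     = {S,NE,W,NW,E}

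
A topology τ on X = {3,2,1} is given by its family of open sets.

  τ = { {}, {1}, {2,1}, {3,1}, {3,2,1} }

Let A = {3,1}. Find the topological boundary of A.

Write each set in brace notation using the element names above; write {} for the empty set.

{2}

interior: largest open inside A is {3,1} (from {}, {1}, {3,1})
cl via duality: int({2}) = {}, so X∖{} = {3,2,1}
cl∖int = {2}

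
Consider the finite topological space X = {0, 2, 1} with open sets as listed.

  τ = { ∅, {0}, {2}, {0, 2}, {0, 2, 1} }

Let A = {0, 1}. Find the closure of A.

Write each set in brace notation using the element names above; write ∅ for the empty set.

cl via duality: int({2}) = {2}, so X∖{2} = {0, 1}

{0, 1}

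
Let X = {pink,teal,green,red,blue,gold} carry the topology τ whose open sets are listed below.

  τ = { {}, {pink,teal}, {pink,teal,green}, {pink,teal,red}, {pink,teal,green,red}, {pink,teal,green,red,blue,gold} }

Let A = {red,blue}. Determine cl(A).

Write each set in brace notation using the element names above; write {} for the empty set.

{red,blue,gold}

cl via duality: int({pink,teal,green,gold}) = {pink,teal,green}, so X∖{pink,teal,green} = {red,blue,gold}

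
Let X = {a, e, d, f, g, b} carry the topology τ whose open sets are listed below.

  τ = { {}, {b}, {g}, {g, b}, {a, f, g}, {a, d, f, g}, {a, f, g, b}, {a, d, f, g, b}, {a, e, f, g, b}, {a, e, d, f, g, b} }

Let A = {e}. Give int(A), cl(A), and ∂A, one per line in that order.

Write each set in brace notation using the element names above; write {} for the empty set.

int(A) = {}
cl(A)  = {e}
∂A     = {e}

opens ⊆ A: {}; union → int = {}
complement {a, d, f, g, b}; its interior {a, d, f, g, b}; cl(A) = X∖{a, d, f, g, b} = {e}
boundary = {e} ∖ {} = {e}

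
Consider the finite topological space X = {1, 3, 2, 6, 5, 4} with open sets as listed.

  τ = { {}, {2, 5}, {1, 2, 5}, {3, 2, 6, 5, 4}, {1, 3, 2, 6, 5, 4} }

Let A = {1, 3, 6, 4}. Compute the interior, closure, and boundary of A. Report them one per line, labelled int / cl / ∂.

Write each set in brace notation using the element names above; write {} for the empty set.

int(A) = {}
cl(A)  = {1, 3, 6, 4}
∂A     = {1, 3, 6, 4}

interior: largest open inside A is {} (from {})
cl via duality: int({2, 5}) = {2, 5}, so X∖{2, 5} = {1, 3, 6, 4}
cl∖int = {1, 3, 6, 4}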